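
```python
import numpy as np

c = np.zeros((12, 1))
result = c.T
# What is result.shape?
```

(1, 12)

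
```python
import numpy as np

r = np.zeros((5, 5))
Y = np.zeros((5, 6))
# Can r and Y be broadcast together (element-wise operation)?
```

No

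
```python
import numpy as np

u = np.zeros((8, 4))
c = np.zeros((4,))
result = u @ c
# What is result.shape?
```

(8,)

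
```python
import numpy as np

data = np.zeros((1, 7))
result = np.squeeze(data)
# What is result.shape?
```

(7,)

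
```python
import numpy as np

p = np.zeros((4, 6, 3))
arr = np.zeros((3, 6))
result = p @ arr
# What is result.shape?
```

(4, 6, 6)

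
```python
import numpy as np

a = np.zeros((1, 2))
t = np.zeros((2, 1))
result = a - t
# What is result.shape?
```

(2, 2)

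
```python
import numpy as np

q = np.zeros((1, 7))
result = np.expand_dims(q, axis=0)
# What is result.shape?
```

(1, 1, 7)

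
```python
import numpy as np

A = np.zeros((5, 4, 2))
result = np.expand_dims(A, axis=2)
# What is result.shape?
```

(5, 4, 1, 2)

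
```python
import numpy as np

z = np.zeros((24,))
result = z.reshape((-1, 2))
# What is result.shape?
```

(12, 2)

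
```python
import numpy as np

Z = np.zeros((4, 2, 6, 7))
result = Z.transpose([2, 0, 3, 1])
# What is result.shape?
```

(6, 4, 7, 2)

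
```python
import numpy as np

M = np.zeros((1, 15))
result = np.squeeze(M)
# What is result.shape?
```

(15,)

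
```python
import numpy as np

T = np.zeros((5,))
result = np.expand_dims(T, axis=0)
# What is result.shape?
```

(1, 5)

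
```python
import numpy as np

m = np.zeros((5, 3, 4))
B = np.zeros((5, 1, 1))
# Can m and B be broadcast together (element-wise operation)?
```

Yes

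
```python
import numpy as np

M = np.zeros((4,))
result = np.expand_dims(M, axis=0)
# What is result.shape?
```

(1, 4)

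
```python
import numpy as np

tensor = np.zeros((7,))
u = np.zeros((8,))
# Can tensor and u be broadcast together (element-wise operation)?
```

No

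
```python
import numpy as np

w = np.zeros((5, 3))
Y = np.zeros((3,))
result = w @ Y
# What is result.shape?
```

(5,)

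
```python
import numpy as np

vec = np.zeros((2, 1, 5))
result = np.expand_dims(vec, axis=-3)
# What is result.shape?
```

(2, 1, 1, 5)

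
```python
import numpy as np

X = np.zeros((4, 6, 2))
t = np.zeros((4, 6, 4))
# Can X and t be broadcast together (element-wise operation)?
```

No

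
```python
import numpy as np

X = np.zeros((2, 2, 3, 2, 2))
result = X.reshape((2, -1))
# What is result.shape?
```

(2, 24)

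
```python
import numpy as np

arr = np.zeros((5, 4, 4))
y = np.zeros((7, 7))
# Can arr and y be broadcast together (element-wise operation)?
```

No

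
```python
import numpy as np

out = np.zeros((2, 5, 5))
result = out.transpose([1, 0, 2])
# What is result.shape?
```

(5, 2, 5)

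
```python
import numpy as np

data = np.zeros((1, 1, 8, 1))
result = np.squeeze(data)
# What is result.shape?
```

(8,)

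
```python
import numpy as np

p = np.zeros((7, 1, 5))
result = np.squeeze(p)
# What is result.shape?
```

(7, 5)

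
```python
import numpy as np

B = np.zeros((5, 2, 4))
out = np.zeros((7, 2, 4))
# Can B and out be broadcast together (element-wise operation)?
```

No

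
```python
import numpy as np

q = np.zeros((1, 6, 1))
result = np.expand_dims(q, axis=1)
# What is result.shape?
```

(1, 1, 6, 1)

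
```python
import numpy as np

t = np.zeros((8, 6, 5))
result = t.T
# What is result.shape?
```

(5, 6, 8)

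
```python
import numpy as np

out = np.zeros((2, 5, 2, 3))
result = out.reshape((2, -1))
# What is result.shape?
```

(2, 30)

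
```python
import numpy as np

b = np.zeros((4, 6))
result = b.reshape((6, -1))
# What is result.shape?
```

(6, 4)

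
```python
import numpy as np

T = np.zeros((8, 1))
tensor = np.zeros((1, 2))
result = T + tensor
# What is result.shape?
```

(8, 2)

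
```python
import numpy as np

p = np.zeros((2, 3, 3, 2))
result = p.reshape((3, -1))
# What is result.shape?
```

(3, 12)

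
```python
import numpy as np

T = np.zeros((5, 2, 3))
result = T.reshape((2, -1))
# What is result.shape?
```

(2, 15)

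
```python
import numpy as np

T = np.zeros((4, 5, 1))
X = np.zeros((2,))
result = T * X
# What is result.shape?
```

(4, 5, 2)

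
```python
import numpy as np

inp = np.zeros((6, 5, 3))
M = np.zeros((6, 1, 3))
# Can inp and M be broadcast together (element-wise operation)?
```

Yes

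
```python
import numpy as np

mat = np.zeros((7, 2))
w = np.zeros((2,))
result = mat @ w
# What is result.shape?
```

(7,)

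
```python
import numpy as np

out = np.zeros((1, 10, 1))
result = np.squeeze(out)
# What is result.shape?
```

(10,)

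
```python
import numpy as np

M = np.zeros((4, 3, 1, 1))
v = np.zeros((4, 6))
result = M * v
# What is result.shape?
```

(4, 3, 4, 6)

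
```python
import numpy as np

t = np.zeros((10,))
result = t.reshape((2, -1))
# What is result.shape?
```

(2, 5)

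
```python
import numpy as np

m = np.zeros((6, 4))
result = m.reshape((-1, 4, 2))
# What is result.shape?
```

(3, 4, 2)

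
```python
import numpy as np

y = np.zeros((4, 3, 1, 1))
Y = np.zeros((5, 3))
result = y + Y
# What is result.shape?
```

(4, 3, 5, 3)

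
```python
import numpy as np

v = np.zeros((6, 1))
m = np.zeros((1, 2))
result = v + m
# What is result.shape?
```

(6, 2)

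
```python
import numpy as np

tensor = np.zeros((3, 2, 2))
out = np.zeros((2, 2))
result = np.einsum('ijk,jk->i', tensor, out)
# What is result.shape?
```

(3,)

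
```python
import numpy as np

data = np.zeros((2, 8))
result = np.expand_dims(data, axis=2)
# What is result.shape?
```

(2, 8, 1)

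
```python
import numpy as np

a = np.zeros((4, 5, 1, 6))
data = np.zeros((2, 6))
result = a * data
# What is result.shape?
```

(4, 5, 2, 6)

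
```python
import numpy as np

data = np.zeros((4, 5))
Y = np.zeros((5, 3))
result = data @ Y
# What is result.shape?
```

(4, 3)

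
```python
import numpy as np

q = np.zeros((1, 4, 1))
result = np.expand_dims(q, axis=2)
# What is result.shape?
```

(1, 4, 1, 1)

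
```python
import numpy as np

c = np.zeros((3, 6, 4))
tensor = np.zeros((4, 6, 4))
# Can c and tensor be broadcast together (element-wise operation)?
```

No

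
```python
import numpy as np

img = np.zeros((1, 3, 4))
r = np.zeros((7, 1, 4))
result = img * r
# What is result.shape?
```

(7, 3, 4)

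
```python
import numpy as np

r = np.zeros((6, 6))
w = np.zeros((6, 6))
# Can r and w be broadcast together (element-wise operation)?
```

Yes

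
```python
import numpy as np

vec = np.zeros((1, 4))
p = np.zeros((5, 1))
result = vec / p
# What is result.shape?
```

(5, 4)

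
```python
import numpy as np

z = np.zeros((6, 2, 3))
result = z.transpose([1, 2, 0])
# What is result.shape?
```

(2, 3, 6)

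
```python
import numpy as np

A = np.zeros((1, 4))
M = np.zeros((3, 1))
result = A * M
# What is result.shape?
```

(3, 4)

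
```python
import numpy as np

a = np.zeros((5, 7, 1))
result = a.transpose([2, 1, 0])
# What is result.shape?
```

(1, 7, 5)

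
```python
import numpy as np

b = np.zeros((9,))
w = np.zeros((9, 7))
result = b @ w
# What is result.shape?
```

(7,)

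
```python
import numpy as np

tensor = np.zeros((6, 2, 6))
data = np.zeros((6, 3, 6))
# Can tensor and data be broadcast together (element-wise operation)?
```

No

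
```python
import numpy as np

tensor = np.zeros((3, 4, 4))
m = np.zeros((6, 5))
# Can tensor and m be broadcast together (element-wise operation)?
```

No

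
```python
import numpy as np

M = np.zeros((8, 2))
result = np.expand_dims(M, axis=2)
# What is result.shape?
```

(8, 2, 1)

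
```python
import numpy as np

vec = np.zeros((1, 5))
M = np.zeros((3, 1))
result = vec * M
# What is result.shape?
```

(3, 5)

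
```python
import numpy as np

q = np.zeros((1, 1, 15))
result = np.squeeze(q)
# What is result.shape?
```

(15,)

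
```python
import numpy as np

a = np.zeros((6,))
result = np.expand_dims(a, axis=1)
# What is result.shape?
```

(6, 1)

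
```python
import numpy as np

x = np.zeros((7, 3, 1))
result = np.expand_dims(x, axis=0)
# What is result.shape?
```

(1, 7, 3, 1)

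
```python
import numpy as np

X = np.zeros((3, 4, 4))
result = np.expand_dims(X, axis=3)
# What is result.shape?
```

(3, 4, 4, 1)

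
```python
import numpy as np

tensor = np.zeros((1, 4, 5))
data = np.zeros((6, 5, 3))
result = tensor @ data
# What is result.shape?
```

(6, 4, 3)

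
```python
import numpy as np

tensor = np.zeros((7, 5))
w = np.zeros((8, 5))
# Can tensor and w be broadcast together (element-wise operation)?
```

No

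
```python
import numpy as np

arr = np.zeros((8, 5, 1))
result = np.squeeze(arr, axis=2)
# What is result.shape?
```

(8, 5)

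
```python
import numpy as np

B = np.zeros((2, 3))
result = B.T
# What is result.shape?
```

(3, 2)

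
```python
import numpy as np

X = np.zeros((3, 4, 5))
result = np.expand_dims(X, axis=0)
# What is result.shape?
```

(1, 3, 4, 5)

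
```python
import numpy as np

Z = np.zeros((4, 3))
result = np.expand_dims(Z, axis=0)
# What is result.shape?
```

(1, 4, 3)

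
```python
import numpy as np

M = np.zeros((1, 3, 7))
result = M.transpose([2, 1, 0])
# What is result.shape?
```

(7, 3, 1)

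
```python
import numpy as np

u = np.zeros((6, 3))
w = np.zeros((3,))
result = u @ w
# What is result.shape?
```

(6,)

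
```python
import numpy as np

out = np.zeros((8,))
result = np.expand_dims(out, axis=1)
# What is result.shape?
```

(8, 1)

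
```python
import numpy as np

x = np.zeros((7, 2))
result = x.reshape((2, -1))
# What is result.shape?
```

(2, 7)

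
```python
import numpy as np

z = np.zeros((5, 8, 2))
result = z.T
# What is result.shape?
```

(2, 8, 5)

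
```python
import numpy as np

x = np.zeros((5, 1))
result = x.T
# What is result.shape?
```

(1, 5)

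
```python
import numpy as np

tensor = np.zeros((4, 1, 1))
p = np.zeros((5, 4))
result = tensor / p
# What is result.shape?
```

(4, 5, 4)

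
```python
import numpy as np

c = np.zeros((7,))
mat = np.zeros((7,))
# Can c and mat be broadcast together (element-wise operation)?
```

Yes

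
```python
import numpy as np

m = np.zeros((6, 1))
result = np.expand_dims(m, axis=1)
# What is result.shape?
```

(6, 1, 1)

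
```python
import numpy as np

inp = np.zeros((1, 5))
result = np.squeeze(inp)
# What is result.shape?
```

(5,)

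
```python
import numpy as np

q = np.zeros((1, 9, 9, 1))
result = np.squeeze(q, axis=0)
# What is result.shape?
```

(9, 9, 1)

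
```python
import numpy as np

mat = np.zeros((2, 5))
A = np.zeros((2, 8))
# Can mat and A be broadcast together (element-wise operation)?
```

No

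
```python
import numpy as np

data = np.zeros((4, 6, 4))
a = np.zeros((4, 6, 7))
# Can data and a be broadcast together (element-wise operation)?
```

No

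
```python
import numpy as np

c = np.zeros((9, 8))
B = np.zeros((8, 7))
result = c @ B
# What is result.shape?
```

(9, 7)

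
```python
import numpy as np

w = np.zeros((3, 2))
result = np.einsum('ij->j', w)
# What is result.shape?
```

(2,)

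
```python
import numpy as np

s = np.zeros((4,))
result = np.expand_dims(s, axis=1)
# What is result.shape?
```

(4, 1)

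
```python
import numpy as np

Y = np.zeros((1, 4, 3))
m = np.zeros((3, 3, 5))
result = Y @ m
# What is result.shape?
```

(3, 4, 5)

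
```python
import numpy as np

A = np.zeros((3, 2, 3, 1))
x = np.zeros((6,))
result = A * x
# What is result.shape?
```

(3, 2, 3, 6)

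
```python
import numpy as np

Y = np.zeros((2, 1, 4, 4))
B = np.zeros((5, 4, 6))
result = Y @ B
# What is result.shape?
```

(2, 5, 4, 6)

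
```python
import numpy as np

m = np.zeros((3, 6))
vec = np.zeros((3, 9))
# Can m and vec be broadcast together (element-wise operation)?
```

No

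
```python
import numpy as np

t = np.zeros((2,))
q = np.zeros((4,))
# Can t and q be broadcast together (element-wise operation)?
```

No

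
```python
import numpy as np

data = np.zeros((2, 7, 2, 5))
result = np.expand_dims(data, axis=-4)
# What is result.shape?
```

(2, 1, 7, 2, 5)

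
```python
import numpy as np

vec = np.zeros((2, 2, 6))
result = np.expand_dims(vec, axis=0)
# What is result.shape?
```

(1, 2, 2, 6)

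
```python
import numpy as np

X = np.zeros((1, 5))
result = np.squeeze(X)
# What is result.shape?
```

(5,)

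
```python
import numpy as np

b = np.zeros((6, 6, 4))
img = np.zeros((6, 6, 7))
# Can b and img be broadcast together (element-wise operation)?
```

No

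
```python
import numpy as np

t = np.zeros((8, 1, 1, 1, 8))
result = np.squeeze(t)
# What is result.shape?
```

(8, 8)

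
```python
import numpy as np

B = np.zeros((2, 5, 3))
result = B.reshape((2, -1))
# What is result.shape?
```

(2, 15)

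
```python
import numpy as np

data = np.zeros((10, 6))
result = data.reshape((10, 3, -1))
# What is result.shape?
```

(10, 3, 2)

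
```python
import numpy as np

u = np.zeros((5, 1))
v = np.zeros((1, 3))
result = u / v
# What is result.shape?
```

(5, 3)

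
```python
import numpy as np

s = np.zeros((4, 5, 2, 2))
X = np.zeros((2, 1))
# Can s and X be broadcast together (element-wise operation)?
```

Yes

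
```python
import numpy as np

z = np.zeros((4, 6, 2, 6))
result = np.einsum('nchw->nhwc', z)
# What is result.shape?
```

(4, 2, 6, 6)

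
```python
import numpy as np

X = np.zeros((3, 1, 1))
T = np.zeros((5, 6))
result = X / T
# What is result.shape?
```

(3, 5, 6)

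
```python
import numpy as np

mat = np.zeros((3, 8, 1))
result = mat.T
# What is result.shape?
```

(1, 8, 3)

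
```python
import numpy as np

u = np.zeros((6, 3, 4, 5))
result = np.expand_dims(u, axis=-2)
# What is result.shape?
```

(6, 3, 4, 1, 5)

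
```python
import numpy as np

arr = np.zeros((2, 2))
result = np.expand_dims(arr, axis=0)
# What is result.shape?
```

(1, 2, 2)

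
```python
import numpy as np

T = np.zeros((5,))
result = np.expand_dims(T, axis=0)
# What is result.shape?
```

(1, 5)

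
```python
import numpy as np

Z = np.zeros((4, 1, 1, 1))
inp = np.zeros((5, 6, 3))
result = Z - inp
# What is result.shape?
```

(4, 5, 6, 3)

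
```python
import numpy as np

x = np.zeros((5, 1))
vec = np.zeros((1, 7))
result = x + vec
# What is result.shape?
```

(5, 7)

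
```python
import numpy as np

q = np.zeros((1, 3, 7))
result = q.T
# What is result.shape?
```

(7, 3, 1)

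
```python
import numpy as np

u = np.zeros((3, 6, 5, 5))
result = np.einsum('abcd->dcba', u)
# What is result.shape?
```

(5, 5, 6, 3)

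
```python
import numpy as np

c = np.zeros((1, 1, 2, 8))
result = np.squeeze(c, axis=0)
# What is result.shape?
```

(1, 2, 8)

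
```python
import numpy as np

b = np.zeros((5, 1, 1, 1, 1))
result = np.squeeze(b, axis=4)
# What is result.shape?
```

(5, 1, 1, 1)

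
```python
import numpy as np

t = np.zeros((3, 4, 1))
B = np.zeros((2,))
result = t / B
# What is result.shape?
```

(3, 4, 2)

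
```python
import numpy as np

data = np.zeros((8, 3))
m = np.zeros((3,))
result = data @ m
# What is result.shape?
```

(8,)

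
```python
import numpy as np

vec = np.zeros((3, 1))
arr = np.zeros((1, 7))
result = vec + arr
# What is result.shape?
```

(3, 7)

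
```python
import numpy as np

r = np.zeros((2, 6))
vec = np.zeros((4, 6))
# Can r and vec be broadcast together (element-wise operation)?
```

No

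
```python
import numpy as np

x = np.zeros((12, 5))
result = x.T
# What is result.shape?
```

(5, 12)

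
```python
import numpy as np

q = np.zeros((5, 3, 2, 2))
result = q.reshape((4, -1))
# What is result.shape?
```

(4, 15)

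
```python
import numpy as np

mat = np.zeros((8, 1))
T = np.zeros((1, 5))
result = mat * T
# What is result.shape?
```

(8, 5)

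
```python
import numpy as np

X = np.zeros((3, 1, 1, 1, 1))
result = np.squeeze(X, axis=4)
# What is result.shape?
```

(3, 1, 1, 1)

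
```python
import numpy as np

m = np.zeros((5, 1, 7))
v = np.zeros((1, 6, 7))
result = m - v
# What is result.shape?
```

(5, 6, 7)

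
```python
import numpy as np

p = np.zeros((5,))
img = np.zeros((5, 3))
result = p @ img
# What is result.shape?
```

(3,)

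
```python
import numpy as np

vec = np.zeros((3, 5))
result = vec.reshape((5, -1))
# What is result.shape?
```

(5, 3)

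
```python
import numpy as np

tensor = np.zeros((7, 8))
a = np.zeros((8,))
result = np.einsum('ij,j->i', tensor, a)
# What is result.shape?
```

(7,)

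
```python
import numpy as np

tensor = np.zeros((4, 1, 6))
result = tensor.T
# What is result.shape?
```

(6, 1, 4)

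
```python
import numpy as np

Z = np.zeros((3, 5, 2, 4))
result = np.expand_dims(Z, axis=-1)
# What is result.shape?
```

(3, 5, 2, 4, 1)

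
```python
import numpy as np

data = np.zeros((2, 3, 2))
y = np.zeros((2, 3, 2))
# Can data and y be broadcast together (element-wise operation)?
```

Yes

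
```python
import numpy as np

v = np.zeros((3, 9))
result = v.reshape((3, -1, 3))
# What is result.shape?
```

(3, 3, 3)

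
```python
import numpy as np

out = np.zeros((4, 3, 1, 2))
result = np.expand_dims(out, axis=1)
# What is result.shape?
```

(4, 1, 3, 1, 2)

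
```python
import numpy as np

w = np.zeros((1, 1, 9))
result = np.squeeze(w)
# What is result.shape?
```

(9,)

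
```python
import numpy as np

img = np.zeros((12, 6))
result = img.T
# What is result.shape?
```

(6, 12)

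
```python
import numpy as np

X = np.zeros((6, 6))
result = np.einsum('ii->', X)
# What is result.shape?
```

()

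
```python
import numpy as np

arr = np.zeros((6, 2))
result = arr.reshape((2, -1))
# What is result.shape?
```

(2, 6)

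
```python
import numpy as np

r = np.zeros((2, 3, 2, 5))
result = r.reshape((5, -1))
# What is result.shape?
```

(5, 12)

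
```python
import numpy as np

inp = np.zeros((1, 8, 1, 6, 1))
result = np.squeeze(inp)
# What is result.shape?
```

(8, 6)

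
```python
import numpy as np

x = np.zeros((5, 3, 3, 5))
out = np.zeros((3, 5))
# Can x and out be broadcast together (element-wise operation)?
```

Yes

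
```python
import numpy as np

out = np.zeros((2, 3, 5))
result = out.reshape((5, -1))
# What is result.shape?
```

(5, 6)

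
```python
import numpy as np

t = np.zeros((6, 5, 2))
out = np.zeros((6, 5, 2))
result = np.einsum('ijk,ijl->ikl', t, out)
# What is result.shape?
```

(6, 2, 2)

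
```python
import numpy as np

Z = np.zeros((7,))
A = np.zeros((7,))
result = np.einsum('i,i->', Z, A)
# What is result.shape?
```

()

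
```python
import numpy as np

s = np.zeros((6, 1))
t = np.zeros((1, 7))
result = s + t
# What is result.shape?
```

(6, 7)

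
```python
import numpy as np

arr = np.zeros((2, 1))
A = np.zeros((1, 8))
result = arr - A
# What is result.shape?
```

(2, 8)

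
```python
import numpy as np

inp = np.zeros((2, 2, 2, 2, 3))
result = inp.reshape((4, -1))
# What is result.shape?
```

(4, 12)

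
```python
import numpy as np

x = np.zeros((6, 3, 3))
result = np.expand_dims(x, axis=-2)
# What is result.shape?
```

(6, 3, 1, 3)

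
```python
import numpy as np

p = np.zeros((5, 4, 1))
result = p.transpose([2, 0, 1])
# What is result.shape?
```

(1, 5, 4)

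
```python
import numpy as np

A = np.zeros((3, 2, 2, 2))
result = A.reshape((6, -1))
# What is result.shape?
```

(6, 4)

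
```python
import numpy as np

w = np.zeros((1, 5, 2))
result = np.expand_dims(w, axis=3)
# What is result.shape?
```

(1, 5, 2, 1)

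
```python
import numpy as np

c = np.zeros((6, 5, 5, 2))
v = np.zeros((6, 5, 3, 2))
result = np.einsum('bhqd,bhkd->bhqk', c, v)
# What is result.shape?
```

(6, 5, 5, 3)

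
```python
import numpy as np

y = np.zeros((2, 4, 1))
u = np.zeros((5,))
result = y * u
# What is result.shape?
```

(2, 4, 5)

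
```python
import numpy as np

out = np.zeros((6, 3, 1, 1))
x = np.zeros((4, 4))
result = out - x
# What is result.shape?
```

(6, 3, 4, 4)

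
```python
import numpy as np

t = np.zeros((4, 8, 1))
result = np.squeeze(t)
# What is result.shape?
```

(4, 8)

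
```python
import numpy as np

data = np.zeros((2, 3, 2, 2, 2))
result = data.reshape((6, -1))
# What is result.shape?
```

(6, 8)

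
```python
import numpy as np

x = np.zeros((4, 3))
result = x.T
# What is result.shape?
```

(3, 4)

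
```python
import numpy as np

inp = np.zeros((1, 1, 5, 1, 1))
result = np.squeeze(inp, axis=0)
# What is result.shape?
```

(1, 5, 1, 1)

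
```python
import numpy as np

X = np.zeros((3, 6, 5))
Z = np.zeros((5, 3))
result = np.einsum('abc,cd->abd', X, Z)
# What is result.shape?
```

(3, 6, 3)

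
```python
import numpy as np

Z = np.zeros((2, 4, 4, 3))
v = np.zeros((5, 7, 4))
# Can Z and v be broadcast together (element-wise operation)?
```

No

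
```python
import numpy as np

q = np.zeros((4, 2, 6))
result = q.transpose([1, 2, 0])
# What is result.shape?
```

(2, 6, 4)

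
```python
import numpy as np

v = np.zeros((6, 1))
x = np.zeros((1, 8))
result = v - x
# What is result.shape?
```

(6, 8)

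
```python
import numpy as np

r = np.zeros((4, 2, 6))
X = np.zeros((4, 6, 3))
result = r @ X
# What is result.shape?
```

(4, 2, 3)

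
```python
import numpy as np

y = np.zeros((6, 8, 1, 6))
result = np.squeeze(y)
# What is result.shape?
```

(6, 8, 6)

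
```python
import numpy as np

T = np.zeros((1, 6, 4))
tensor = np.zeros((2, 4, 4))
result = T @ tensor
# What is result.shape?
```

(2, 6, 4)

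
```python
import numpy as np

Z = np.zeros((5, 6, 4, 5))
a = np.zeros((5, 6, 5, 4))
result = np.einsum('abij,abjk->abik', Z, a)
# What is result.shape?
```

(5, 6, 4, 4)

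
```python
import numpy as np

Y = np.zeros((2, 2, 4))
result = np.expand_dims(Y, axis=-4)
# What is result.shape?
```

(1, 2, 2, 4)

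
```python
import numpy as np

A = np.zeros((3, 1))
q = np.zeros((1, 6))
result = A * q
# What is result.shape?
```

(3, 6)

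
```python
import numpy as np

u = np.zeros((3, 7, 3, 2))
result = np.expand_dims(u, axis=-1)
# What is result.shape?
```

(3, 7, 3, 2, 1)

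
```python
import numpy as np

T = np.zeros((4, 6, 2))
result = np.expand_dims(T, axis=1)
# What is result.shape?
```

(4, 1, 6, 2)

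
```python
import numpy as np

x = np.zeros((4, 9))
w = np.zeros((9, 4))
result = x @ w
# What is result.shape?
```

(4, 4)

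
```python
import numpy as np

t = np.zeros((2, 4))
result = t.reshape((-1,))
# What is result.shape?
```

(8,)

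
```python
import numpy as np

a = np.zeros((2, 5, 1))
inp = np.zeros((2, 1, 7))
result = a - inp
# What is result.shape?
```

(2, 5, 7)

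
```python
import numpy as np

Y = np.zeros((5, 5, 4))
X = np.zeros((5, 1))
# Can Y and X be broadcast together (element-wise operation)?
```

Yes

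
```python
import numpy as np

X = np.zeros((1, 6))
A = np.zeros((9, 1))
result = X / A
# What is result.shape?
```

(9, 6)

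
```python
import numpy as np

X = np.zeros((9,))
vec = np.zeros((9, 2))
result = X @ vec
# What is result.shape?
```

(2,)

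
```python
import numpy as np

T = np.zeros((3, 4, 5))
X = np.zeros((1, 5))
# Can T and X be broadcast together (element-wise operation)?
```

Yes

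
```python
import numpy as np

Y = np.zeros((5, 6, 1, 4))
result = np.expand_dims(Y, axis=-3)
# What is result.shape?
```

(5, 6, 1, 1, 4)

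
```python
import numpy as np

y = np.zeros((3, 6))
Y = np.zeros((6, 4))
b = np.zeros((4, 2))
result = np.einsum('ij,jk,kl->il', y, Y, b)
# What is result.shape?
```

(3, 2)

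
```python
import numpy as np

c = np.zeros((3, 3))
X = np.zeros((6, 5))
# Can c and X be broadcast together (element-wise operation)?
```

No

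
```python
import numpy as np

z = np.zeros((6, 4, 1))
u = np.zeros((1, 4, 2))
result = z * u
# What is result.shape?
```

(6, 4, 2)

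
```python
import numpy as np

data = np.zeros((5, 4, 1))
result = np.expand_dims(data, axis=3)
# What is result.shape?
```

(5, 4, 1, 1)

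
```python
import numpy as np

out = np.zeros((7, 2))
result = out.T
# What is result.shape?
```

(2, 7)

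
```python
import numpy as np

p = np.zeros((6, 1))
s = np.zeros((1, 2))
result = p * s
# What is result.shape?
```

(6, 2)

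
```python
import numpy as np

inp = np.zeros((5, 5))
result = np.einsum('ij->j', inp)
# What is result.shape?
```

(5,)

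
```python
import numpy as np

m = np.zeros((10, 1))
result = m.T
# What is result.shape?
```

(1, 10)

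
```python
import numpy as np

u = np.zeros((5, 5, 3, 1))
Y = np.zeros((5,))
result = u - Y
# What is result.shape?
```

(5, 5, 3, 5)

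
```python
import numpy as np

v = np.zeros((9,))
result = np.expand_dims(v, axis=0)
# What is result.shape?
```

(1, 9)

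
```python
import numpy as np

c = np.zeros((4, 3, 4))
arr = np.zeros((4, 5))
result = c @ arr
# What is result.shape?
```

(4, 3, 5)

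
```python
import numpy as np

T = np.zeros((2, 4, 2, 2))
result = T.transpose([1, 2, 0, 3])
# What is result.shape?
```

(4, 2, 2, 2)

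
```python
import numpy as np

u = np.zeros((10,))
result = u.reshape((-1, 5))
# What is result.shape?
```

(2, 5)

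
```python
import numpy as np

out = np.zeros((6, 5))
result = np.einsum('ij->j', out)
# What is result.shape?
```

(5,)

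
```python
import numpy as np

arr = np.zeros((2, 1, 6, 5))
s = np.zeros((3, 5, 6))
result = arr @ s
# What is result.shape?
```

(2, 3, 6, 6)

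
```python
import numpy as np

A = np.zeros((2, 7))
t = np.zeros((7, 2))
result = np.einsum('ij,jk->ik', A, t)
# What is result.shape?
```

(2, 2)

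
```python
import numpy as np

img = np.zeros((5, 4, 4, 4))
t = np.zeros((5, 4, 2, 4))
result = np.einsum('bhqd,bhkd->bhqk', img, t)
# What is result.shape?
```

(5, 4, 4, 2)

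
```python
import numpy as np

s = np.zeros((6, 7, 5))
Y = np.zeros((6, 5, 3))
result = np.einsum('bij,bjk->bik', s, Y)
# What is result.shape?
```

(6, 7, 3)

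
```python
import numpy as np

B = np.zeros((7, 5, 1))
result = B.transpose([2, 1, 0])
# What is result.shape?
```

(1, 5, 7)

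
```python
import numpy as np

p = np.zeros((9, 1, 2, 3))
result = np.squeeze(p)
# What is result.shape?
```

(9, 2, 3)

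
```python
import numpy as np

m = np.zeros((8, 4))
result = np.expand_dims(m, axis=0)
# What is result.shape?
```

(1, 8, 4)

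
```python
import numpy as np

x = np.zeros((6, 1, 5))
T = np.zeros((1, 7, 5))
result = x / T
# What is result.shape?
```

(6, 7, 5)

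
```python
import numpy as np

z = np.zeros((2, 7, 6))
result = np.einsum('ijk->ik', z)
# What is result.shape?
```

(2, 6)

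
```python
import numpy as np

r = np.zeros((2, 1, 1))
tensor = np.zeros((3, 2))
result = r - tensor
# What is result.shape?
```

(2, 3, 2)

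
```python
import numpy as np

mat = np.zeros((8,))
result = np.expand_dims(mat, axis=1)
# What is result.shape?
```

(8, 1)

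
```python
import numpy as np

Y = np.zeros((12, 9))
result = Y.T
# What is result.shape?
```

(9, 12)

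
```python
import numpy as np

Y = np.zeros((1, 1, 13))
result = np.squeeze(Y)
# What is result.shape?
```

(13,)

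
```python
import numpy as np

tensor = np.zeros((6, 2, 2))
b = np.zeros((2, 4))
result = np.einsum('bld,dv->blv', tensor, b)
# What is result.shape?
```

(6, 2, 4)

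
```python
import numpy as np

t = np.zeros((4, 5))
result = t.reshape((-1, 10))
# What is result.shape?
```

(2, 10)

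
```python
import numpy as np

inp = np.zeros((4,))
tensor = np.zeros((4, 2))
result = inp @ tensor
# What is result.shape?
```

(2,)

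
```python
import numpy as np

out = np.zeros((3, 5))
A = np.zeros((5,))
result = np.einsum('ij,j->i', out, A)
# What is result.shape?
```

(3,)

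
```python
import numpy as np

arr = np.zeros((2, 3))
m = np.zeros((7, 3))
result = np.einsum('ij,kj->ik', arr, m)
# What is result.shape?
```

(2, 7)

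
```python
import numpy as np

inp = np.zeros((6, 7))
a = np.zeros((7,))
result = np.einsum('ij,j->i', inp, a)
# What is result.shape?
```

(6,)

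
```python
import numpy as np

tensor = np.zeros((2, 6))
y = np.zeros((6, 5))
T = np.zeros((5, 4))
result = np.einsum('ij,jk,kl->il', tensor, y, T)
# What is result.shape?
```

(2, 4)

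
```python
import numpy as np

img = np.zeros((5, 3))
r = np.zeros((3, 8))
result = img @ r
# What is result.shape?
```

(5, 8)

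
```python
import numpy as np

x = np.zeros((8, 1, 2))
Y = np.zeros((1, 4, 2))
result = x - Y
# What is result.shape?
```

(8, 4, 2)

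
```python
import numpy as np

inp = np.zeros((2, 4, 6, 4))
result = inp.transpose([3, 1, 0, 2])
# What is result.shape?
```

(4, 4, 2, 6)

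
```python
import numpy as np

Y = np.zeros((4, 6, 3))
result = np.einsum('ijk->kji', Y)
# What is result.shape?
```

(3, 6, 4)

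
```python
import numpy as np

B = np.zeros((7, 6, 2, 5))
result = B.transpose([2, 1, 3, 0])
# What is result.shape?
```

(2, 6, 5, 7)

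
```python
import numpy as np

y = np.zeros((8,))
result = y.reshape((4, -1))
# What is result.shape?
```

(4, 2)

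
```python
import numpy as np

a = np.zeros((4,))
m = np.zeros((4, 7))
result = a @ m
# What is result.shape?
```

(7,)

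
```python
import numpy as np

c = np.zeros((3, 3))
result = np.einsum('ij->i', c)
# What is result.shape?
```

(3,)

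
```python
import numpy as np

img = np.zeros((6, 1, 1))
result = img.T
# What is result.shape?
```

(1, 1, 6)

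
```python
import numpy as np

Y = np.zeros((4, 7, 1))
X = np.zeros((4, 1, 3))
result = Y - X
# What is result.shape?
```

(4, 7, 3)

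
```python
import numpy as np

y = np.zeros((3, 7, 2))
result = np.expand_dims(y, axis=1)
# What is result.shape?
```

(3, 1, 7, 2)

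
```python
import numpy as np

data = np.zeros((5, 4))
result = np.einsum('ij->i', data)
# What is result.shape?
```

(5,)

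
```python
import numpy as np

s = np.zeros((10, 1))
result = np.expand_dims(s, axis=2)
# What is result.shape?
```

(10, 1, 1)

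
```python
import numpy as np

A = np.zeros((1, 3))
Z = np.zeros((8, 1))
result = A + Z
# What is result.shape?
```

(8, 3)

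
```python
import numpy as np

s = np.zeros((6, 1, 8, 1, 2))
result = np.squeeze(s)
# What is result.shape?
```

(6, 8, 2)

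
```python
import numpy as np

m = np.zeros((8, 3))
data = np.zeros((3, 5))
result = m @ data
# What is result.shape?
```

(8, 5)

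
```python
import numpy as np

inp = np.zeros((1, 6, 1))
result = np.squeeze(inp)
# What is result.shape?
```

(6,)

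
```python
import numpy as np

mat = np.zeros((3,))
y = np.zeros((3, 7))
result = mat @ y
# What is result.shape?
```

(7,)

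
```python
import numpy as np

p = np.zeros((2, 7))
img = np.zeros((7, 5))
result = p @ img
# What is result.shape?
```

(2, 5)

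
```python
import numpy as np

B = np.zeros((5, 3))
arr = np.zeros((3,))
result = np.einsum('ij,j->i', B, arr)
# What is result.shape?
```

(5,)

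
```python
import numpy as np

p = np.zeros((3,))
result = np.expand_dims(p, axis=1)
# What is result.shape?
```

(3, 1)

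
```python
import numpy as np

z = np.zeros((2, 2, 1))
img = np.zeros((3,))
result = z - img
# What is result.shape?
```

(2, 2, 3)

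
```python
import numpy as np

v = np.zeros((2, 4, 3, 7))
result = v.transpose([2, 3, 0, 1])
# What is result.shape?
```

(3, 7, 2, 4)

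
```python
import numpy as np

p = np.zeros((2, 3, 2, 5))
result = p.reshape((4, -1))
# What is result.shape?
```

(4, 15)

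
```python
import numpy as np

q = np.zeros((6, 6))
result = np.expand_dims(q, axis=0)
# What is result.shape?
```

(1, 6, 6)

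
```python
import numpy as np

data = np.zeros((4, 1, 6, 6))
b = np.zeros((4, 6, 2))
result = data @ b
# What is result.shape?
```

(4, 4, 6, 2)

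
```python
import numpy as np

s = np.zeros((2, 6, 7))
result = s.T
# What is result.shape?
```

(7, 6, 2)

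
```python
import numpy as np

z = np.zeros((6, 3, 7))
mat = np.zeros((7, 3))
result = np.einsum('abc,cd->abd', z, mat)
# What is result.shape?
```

(6, 3, 3)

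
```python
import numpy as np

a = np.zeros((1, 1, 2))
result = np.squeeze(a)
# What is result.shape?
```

(2,)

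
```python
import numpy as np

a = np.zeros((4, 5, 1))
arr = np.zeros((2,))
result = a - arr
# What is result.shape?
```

(4, 5, 2)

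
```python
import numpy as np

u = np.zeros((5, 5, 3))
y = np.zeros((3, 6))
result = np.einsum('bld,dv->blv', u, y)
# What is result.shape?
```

(5, 5, 6)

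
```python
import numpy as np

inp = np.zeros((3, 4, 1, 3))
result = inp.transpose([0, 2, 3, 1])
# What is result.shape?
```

(3, 1, 3, 4)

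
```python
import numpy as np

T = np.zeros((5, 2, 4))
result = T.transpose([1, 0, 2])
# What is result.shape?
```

(2, 5, 4)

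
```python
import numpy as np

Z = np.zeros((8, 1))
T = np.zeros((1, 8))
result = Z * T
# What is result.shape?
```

(8, 8)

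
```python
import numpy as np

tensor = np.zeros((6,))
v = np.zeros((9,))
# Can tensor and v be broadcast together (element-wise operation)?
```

No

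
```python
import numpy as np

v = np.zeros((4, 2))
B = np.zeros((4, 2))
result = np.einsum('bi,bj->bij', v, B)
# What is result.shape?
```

(4, 2, 2)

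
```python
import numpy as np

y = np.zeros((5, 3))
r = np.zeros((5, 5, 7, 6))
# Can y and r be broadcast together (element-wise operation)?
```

No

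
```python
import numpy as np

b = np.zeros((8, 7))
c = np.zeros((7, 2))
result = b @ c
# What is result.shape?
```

(8, 2)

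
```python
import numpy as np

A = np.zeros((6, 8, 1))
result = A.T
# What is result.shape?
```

(1, 8, 6)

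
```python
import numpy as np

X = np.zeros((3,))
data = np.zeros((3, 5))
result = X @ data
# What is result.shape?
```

(5,)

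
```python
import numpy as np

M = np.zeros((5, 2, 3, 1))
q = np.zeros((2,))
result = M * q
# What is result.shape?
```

(5, 2, 3, 2)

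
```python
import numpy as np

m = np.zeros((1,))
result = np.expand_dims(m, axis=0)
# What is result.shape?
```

(1, 1)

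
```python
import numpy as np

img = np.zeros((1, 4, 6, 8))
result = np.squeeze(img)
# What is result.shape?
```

(4, 6, 8)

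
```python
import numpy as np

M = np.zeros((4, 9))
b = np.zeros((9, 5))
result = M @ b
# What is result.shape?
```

(4, 5)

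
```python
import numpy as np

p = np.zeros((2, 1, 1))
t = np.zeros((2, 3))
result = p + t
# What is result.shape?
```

(2, 2, 3)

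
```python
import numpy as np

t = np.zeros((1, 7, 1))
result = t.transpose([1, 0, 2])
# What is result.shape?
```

(7, 1, 1)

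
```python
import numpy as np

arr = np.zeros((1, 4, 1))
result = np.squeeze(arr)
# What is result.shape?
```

(4,)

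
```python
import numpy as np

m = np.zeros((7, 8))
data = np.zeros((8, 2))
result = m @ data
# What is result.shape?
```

(7, 2)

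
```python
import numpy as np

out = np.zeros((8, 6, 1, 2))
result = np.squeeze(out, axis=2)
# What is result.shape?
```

(8, 6, 2)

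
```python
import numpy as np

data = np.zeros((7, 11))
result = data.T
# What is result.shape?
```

(11, 7)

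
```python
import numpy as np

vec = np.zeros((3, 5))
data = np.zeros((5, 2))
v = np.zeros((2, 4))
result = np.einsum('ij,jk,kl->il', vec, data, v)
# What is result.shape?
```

(3, 4)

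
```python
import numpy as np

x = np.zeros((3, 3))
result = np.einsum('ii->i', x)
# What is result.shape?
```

(3,)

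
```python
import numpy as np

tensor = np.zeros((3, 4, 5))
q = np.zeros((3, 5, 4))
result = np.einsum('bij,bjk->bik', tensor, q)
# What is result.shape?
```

(3, 4, 4)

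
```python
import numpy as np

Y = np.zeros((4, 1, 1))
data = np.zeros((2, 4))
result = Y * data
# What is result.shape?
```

(4, 2, 4)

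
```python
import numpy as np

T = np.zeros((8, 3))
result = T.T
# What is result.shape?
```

(3, 8)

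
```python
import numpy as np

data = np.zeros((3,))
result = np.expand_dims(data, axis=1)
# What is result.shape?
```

(3, 1)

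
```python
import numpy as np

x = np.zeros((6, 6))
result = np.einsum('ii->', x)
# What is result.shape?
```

()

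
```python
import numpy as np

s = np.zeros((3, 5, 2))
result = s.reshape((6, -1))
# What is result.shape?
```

(6, 5)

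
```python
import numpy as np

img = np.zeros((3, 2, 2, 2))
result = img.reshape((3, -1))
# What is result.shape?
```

(3, 8)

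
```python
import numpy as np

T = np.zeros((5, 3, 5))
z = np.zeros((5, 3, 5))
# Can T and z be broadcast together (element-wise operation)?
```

Yes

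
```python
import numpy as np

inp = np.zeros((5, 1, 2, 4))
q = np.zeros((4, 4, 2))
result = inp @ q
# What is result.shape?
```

(5, 4, 2, 2)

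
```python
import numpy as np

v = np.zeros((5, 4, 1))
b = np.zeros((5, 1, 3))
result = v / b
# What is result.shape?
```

(5, 4, 3)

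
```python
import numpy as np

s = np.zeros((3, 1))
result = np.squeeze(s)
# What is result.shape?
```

(3,)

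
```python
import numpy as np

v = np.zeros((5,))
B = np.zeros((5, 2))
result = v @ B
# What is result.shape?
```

(2,)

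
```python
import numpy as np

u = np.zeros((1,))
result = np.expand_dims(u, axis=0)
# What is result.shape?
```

(1, 1)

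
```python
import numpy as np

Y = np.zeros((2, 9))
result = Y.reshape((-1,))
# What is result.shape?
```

(18,)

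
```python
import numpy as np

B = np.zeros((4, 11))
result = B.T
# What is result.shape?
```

(11, 4)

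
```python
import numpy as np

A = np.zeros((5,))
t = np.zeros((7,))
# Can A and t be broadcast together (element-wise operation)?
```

No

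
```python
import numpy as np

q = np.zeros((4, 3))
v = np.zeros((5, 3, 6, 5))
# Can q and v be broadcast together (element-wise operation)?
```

No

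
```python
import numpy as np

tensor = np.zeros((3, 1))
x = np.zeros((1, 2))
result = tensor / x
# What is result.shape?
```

(3, 2)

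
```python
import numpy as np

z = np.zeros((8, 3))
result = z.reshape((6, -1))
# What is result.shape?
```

(6, 4)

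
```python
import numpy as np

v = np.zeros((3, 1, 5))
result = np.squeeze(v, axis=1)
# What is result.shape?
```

(3, 5)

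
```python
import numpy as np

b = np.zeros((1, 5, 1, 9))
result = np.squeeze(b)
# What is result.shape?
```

(5, 9)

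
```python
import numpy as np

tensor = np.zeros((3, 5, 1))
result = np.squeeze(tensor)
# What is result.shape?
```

(3, 5)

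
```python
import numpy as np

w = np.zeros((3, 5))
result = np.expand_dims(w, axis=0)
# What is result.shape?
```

(1, 3, 5)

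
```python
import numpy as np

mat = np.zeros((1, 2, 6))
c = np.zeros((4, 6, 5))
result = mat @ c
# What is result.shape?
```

(4, 2, 5)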